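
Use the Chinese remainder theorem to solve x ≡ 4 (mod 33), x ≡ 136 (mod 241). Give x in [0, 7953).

Write x = 4 + 33·k. Then 33·k ≡ 136 − 4 ≡ 132 (mod 241).
Need 33⁻¹ mod 241. Extended Euclid on (241, 33):
241 = 7×33 + 10
33 = 3×10 + 3
10 = 3×3 + 1
3 = 3×1 + 0
Back-substitute:
1 = 10 − 3·3
1 = −3·33 + 10·10
1 = 10·241 − 73·33
33⁻¹ ≡ 168 (mod 241), so k ≡ 168·132 ≡ 4 (mod 241).
x = 4 + 33·4 = 136.

136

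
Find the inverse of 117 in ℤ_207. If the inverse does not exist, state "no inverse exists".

Compute gcd(117, 207):
207 = 1*117 + 90
117 = 1*90 + 27
90 = 3*27 + 9
27 = 3*9 + 0
gcd(117, 207) = 9 ≠ 1, so 117 has no multiplicative inverse modulo 207.

no inverse exists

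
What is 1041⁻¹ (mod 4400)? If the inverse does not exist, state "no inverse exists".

Run Euclid on (4400, 1041):
4400 = 4*1041 + 236
1041 = 4*236 + 97
236 = 2*97 + 42
97 = 2*42 + 13
42 = 3*13 + 3
13 = 4*3 + 1
3 = 3*1 + 0
The gcd is 1. Working backward:
1 = 13 − 4·3
1 = −4·42 + 13·13
1 = 13·97 − 30·42
1 = −30·236 + 73·97
1 = 73·1041 − 322·236
1 = −322·4400 + 1361·1041
So 1041·1361 ≡ 1 (mod 4400).

1361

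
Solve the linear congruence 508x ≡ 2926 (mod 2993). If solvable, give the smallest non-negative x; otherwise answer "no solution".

First find gcd(508, 2993):
2993 = 5×508 + 453
508 = 1×453 + 55
453 = 8×55 + 13
55 = 4×13 + 3
13 = 4×3 + 1
3 = 3×1 + 0
gcd = 1, so a unique solution mod 2993 exists.
Back-substitute for the Bézout coefficients:
1 = 13 − 4·3
1 = −4·55 + 17·13
1 = 17·453 − 140·55
1 = −140·508 + 157·453
1 = 157·2993 − 925·508
So 508·(-925) ≡ 1 (mod 2993), giving 508⁻¹ ≡ 2068.
x ≡ 508⁻¹·2926 ≡ 2068·2926 ≡ 2115 (mod 2993).

2115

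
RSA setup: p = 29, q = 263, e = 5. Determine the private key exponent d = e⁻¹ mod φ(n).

φ(n) = (p−1)(q−1) = 28·262 = 7336.
Need d with 5·d ≡ 1 (mod 7336). Apply the extended Euclidean algorithm:
7336 = 1467·5 + 1
5 = 5·1 + 0
Back-substitute:
1 = 7336 − 1467·5
So 5·(-1467) ≡ 1 (mod 7336), hence d ≡ -1467 ≡ 5869 (mod 7336).

5869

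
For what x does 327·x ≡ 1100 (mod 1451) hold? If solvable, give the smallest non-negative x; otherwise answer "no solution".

First find gcd(327, 1451):
1451 = 4*327 + 143
327 = 2*143 + 41
143 = 3*41 + 20
41 = 2*20 + 1
20 = 20*1 + 0
gcd = 1, so a unique solution mod 1451 exists.
Back-substitute for the Bézout coefficients:
1 = 41 − 2·20
1 = −2·143 + 7·41
1 = 7·327 − 16·143
1 = −16·1451 + 71·327
So 327·(71) ≡ 1 (mod 1451), giving 327⁻¹ ≡ 71.
x ≡ 327⁻¹·1100 ≡ 71·1100 ≡ 1197 (mod 1451).

1197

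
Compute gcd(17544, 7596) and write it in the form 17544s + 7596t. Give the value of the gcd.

12

Apply Euclid's algorithm to 17544 and 7596:
17544 = 2×7596 + 2352
7596 = 3×2352 + 540
2352 = 4×540 + 192
540 = 2×192 + 156
192 = 1×156 + 36
156 = 4×36 + 12
36 = 3×12 + 0
gcd(17544, 7596) = 12.
Express as a combination:
12 = 156 − 4·36
12 = −4·192 + 5·156
12 = 5·540 − 14·192
12 = −14·2352 + 61·540
12 = 61·7596 − 197·2352
12 = −197·17544 + 455·7596
So 12 = (-197)·17544 + (455)·7596.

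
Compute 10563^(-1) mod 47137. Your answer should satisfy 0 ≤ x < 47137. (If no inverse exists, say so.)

15217

Extended Euclidean algorithm:
47137 = 4*10563 + 4885
10563 = 2*4885 + 793
4885 = 6*793 + 127
793 = 6*127 + 31
127 = 4*31 + 3
31 = 10*3 + 1
3 = 3*1 + 0
gcd = 1, so the inverse exists. Back-substitute:
1 = 31 − 10·3
1 = −10·127 + 41·31
1 = 41·793 − 256·127
1 = −256·4885 + 1577·793
1 = 1577·10563 − 3410·4885
1 = −3410·47137 + 15217·10563
So 10563·15217 ≡ 1 (mod 47137).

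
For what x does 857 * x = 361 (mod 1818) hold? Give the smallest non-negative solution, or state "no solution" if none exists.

1409

First find gcd(857, 1818):
1818 = 2×857 + 104
857 = 8×104 + 25
104 = 4×25 + 4
25 = 6×4 + 1
4 = 4×1 + 0
gcd = 1, so a unique solution mod 1818 exists.
Back-substitute for the Bézout coefficients:
1 = 25 − 6·4
1 = −6·104 + 25·25
1 = 25·857 − 206·104
1 = −206·1818 + 437·857
So 857·(437) ≡ 1 (mod 1818), giving 857⁻¹ ≡ 437.
x ≡ 857⁻¹·361 ≡ 437·361 ≡ 1409 (mod 1818).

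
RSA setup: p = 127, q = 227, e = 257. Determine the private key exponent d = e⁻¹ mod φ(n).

13961

φ(n) = (p−1)(q−1) = 126·226 = 28476.
Need d with 257·d ≡ 1 (mod 28476). Apply the extended Euclidean algorithm:
28476 = 110*257 + 206
257 = 1*206 + 51
206 = 4*51 + 2
51 = 25*2 + 1
2 = 2*1 + 0
Back-substitute:
1 = 51 − 25·2
1 = −25·206 + 101·51
1 = 101·257 − 126·206
1 = −126·28476 + 13961·257
So 257·13961 ≡ 1 (mod 28476), hence d = 13961.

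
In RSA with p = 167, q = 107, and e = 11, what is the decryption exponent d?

φ(n) = (p−1)(q−1) = 166·106 = 17596.
Need d with 11·d ≡ 1 (mod 17596). Apply the extended Euclidean algorithm:
17596 = 1599*11 + 7
11 = 1*7 + 4
7 = 1*4 + 3
4 = 1*3 + 1
3 = 3*1 + 0
Back-substitute:
1 = 4 − 3
1 = −7 + 2·4
1 = 2·11 − 3·7
1 = −3·17596 + 4799·11
So 11·4799 ≡ 1 (mod 17596), hence d = 4799.

4799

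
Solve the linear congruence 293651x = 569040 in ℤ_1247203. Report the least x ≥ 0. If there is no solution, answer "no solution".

First find gcd(293651, 1247203):
1247203 = 4*293651 + 72599
293651 = 4*72599 + 3255
72599 = 22*3255 + 989
3255 = 3*989 + 288
989 = 3*288 + 125
288 = 2*125 + 38
125 = 3*38 + 11
38 = 3*11 + 5
11 = 2*5 + 1
5 = 5*1 + 0
gcd = 1, so a unique solution mod 1247203 exists.
Back-substitute for the Bézout coefficients:
1 = 11 − 2·5
1 = −2·38 + 7·11
1 = 7·125 − 23·38
1 = −23·288 + 53·125
1 = 53·989 − 182·288
1 = −182·3255 + 599·989
1 = 599·72599 − 13360·3255
1 = −13360·293651 + 54039·72599
1 = 54039·1247203 − 229516·293651
So 293651·(-229516) ≡ 1 (mod 1247203), giving 293651⁻¹ ≡ 1017687.
x ≡ 293651⁻¹·569040 ≡ 1017687·569040 ≡ 819114 (mod 1247203).

819114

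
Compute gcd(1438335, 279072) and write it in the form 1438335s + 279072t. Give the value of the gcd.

9

Repeated division:
1438335 = 5×279072 + 42975
279072 = 6×42975 + 21222
42975 = 2×21222 + 531
21222 = 39×531 + 513
531 = 1×513 + 18
513 = 28×18 + 9
18 = 2×9 + 0
gcd(1438335, 279072) = 9.
Back-substituting:
9 = 513 − 28·18
9 = −28·531 + 29·513
9 = 29·21222 − 1159·531
9 = −1159·42975 + 2347·21222
9 = 2347·279072 − 15241·42975
9 = −15241·1438335 + 78552·279072
So 9 = (-15241)·1438335 + (78552)·279072.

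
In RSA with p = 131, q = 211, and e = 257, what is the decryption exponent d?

φ(n) = (p−1)(q−1) = 130·210 = 27300.
Need d with 257·d ≡ 1 (mod 27300). Apply the extended Euclidean algorithm:
27300 = 106·257 + 58
257 = 4·58 + 25
58 = 2·25 + 8
25 = 3·8 + 1
8 = 8·1 + 0
Back-substitute:
1 = 25 − 3·8
1 = −3·58 + 7·25
1 = 7·257 − 31·58
1 = −31·27300 + 3293·257
So 257·3293 ≡ 1 (mod 27300), hence d = 3293.

3293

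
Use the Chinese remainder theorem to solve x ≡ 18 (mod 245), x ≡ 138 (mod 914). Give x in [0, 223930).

164658

Write x = 18 + 245·k. Then 245·k ≡ 138 − 18 ≡ 120 (mod 914).
Need 245⁻¹ mod 914. Extended Euclid on (914, 245):
914 = 3*245 + 179
245 = 1*179 + 66
179 = 2*66 + 47
66 = 1*47 + 19
47 = 2*19 + 9
19 = 2*9 + 1
9 = 9*1 + 0
Back-substitute:
1 = 19 − 2·9
1 = −2·47 + 5·19
1 = 5·66 − 7·47
1 = −7·179 + 19·66
1 = 19·245 − 26·179
1 = −26·914 + 97·245
245⁻¹ ≡ 97 (mod 914), so k ≡ 97·120 ≡ 672 (mod 914).
x = 18 + 245·672 = 164658.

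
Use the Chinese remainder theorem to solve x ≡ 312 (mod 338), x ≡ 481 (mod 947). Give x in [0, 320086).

Write x = 312 + 338·k. Then 338·k ≡ 481 − 312 ≡ 169 (mod 947).
Need 338⁻¹ mod 947. Extended Euclid on (947, 338):
947 = 2*338 + 271
338 = 1*271 + 67
271 = 4*67 + 3
67 = 22*3 + 1
3 = 3*1 + 0
Back-substitute:
1 = 67 − 22·3
1 = −22·271 + 89·67
1 = 89·338 − 111·271
1 = −111·947 + 311·338
338⁻¹ ≡ 311 (mod 947), so k ≡ 311·169 ≡ 474 (mod 947).
x = 312 + 338·474 = 160524.

160524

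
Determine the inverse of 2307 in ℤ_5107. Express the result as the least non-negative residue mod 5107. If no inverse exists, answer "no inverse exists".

Apply the Euclidean algorithm to 5107 and 2307:
5107 = 2·2307 + 493
2307 = 4·493 + 335
493 = 1·335 + 158
335 = 2·158 + 19
158 = 8·19 + 6
19 = 3·6 + 1
6 = 6·1 + 0
Since gcd(2307, 5107) = 1, back-substitute to write 1 as a combination:
1 = 19 − 3·6
1 = −3·158 + 25·19
1 = 25·335 − 53·158
1 = −53·493 + 78·335
1 = 78·2307 − 365·493
1 = −365·5107 + 808·2307
So 2307·808 ≡ 1 (mod 5107).

808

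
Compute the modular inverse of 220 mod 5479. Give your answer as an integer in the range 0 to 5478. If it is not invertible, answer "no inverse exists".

523

Run Euclid on (5479, 220):
5479 = 24×220 + 199
220 = 1×199 + 21
199 = 9×21 + 10
21 = 2×10 + 1
10 = 10×1 + 0
The gcd is 1. Working backward:
1 = 21 − 2·10
1 = −2·199 + 19·21
1 = 19·220 − 21·199
1 = −21·5479 + 523·220
So 220·523 ≡ 1 (mod 5479).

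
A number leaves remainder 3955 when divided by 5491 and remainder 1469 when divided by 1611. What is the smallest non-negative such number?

4984292

Write x = 3955 + 5491·k. Then 5491·k ≡ 1469 − 3955 ≡ 736 (mod 1611).
Need 5491⁻¹ mod 1611. Extended Euclid on (1611, 658):
1611 = 2×658 + 295
658 = 2×295 + 68
295 = 4×68 + 23
68 = 2×23 + 22
23 = 1×22 + 1
22 = 22×1 + 0
Back-substitute:
1 = 23 − 22
1 = −68 + 3·23
1 = 3·295 − 13·68
1 = −13·658 + 29·295
1 = 29·1611 − 71·658
5491⁻¹ ≡ 1540 (mod 1611), so k ≡ 1540·736 ≡ 907 (mod 1611).
x = 3955 + 5491·907 = 4984292.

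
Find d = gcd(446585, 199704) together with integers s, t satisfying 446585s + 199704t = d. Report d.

1

Apply Euclid's algorithm to 446585 and 199704:
446585 = 2*199704 + 47177
199704 = 4*47177 + 10996
47177 = 4*10996 + 3193
10996 = 3*3193 + 1417
3193 = 2*1417 + 359
1417 = 3*359 + 340
359 = 1*340 + 19
340 = 17*19 + 17
19 = 1*17 + 2
17 = 8*2 + 1
2 = 2*1 + 0
gcd(446585, 199704) = 1.
Working backward:
1 = 17 − 8·2
1 = −8·19 + 9·17
1 = 9·340 − 161·19
1 = −161·359 + 170·340
1 = 170·1417 − 671·359
1 = −671·3193 + 1512·1417
1 = 1512·10996 − 5207·3193
1 = −5207·47177 + 22340·10996
1 = 22340·199704 − 94567·47177
1 = −94567·446585 + 211474·199704
So 1 = (-94567)·446585 + (211474)·199704.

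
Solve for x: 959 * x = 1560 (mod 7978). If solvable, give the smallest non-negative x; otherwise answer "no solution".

3870

First find gcd(959, 7978):
7978 = 8×959 + 306
959 = 3×306 + 41
306 = 7×41 + 19
41 = 2×19 + 3
19 = 6×3 + 1
3 = 3×1 + 0
gcd = 1, so a unique solution mod 7978 exists.
Back-substitute for the Bézout coefficients:
1 = 19 − 6·3
1 = −6·41 + 13·19
1 = 13·306 − 97·41
1 = −97·959 + 304·306
1 = 304·7978 − 2529·959
So 959·(-2529) ≡ 1 (mod 7978), giving 959⁻¹ ≡ 5449.
x ≡ 959⁻¹·1560 ≡ 5449·1560 ≡ 3870 (mod 7978).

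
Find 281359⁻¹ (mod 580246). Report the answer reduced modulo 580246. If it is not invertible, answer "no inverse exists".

514005

gcd(580246, 281359) by repeated division:
580246 = 2*281359 + 17528
281359 = 16*17528 + 911
17528 = 19*911 + 219
911 = 4*219 + 35
219 = 6*35 + 9
35 = 3*9 + 8
9 = 1*8 + 1
8 = 8*1 + 0
gcd = 1, so the inverse exists. Back-substitute:
1 = 9 − 8
1 = −35 + 4·9
1 = 4·219 − 25·35
1 = −25·911 + 104·219
1 = 104·17528 − 2001·911
1 = −2001·281359 + 32120·17528
1 = 32120·580246 − 66241·281359
So 281359·(-66241) ≡ 1 (mod 580246), and -66241 ≡ 514005 (mod 580246).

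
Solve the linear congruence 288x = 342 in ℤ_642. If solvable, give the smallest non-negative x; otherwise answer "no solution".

48

First find gcd(288, 642):
642 = 2×288 + 66
288 = 4×66 + 24
66 = 2×24 + 18
24 = 1×18 + 6
18 = 3×6 + 0
gcd = 6 and 6 | 342, so solutions exist. Divide through by 6: 48x ≡ 57 (mod 107).
Now find 48⁻¹ mod 107:
107 = 2·48 + 11
48 = 4·11 + 4
11 = 2·4 + 3
4 = 1·3 + 1
3 = 3·1 + 0
Back-substitute:
1 = 4 − 3
1 = −11 + 3·4
1 = 3·48 − 13·11
1 = −13·107 + 29·48
So 48⁻¹ ≡ 29 (mod 107).
Then x ≡ 29·57 ≡ 48 (mod 107); the smallest non-negative solution is x = 48.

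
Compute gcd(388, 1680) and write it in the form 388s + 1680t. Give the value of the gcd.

Repeated division:
1680 = 4×388 + 128
388 = 3×128 + 4
128 = 32×4 + 0
gcd(388, 1680) = 4.
Working backward:
4 = 388 − 3·128
4 = −3·1680 + 13·388
So 4 = (-3)·1680 + (13)·388.

4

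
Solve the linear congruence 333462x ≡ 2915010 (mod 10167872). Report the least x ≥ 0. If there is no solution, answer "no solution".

First find gcd(333462, 10167872):
10167872 = 30·333462 + 164012
333462 = 2·164012 + 5438
164012 = 30·5438 + 872
5438 = 6·872 + 206
872 = 4·206 + 48
206 = 4·48 + 14
48 = 3·14 + 6
14 = 2·6 + 2
6 = 3·2 + 0
gcd = 2 and 2 | 2915010, so solutions exist. Divide through by 2: 166731x ≡ 1457505 (mod 5083936).
Now find 166731⁻¹ mod 5083936:
5083936 = 30·166731 + 82006
166731 = 2·82006 + 2719
82006 = 30·2719 + 436
2719 = 6·436 + 103
436 = 4·103 + 24
103 = 4·24 + 7
24 = 3·7 + 3
7 = 2·3 + 1
3 = 3·1 + 0
Back-substitute:
1 = 7 − 2·3
1 = −2·24 + 7·7
1 = 7·103 − 30·24
1 = −30·436 + 127·103
1 = 127·2719 − 792·436
1 = −792·82006 + 23887·2719
1 = 23887·166731 − 48566·82006
1 = −48566·5083936 + 1480867·166731
So 166731⁻¹ ≡ 1480867 (mod 5083936).
Then x ≡ 1480867·1457505 ≡ 1279843 (mod 5083936); the smallest non-negative solution is x = 1279843.

1279843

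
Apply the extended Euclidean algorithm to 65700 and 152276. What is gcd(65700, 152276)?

4

Repeated division:
152276 = 2×65700 + 20876
65700 = 3×20876 + 3072
20876 = 6×3072 + 2444
3072 = 1×2444 + 628
2444 = 3×628 + 560
628 = 1×560 + 68
560 = 8×68 + 16
68 = 4×16 + 4
16 = 4×4 + 0
gcd(65700, 152276) = 4.
Working backward:
4 = 68 − 4·16
4 = −4·560 + 33·68
4 = 33·628 − 37·560
4 = −37·2444 + 144·628
4 = 144·3072 − 181·2444
4 = −181·20876 + 1230·3072
4 = 1230·65700 − 3871·20876
4 = −3871·152276 + 8972·65700
So 4 = (-3871)·152276 + (8972)·65700.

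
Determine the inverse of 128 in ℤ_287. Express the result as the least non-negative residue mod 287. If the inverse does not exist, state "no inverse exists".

Run Euclid on (287, 128):
287 = 2*128 + 31
128 = 4*31 + 4
31 = 7*4 + 3
4 = 1*3 + 1
3 = 3*1 + 0
The gcd is 1. Working backward:
1 = 4 − 3
1 = −31 + 8·4
1 = 8·128 − 33·31
1 = −33·287 + 74·128
So 128·74 ≡ 1 (mod 287).

74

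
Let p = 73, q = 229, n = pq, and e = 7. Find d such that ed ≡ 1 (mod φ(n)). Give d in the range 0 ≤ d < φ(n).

14071

φ(n) = (p−1)(q−1) = 72·228 = 16416.
Need d with 7·d ≡ 1 (mod 16416). Apply the extended Euclidean algorithm:
16416 = 2345*7 + 1
7 = 7*1 + 0
Back-substitute:
1 = 16416 − 2345·7
So 7·(-2345) ≡ 1 (mod 16416), hence d ≡ -2345 ≡ 14071 (mod 16416).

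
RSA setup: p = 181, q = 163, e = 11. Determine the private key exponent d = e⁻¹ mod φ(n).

2651

φ(n) = (p−1)(q−1) = 180·162 = 29160.
Need d with 11·d ≡ 1 (mod 29160). Apply the extended Euclidean algorithm:
29160 = 2650*11 + 10
11 = 1*10 + 1
10 = 10*1 + 0
Back-substitute:
1 = 11 − 10
1 = −29160 + 2651·11
So 11·2651 ≡ 1 (mod 29160), hence d = 2651.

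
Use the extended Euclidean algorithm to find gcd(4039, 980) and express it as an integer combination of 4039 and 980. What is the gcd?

Repeated division:
4039 = 4*980 + 119
980 = 8*119 + 28
119 = 4*28 + 7
28 = 4*7 + 0
gcd(4039, 980) = 7.
Back-substituting:
7 = 119 − 4·28
7 = −4·980 + 33·119
7 = 33·4039 − 136·980
So 7 = (33)·4039 + (-136)·980.

7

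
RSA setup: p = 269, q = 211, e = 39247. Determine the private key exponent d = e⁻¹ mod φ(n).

9103

φ(n) = (p−1)(q−1) = 268·210 = 56280.
Need d with 39247·d ≡ 1 (mod 56280). Apply the extended Euclidean algorithm:
56280 = 1×39247 + 17033
39247 = 2×17033 + 5181
17033 = 3×5181 + 1490
5181 = 3×1490 + 711
1490 = 2×711 + 68
711 = 10×68 + 31
68 = 2×31 + 6
31 = 5×6 + 1
6 = 6×1 + 0
Back-substitute:
1 = 31 − 5·6
1 = −5·68 + 11·31
1 = 11·711 − 115·68
1 = −115·1490 + 241·711
1 = 241·5181 − 838·1490
1 = −838·17033 + 2755·5181
1 = 2755·39247 − 6348·17033
1 = −6348·56280 + 9103·39247
So 39247·9103 ≡ 1 (mod 56280), hence d = 9103.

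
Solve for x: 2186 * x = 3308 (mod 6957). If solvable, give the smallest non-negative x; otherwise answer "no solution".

4648

First find gcd(2186, 6957):
6957 = 3*2186 + 399
2186 = 5*399 + 191
399 = 2*191 + 17
191 = 11*17 + 4
17 = 4*4 + 1
4 = 4*1 + 0
gcd = 1, so a unique solution mod 6957 exists.
Back-substitute for the Bézout coefficients:
1 = 17 − 4·4
1 = −4·191 + 45·17
1 = 45·399 − 94·191
1 = −94·2186 + 515·399
1 = 515·6957 − 1639·2186
So 2186·(-1639) ≡ 1 (mod 6957), giving 2186⁻¹ ≡ 5318.
x ≡ 2186⁻¹·3308 ≡ 5318·3308 ≡ 4648 (mod 6957).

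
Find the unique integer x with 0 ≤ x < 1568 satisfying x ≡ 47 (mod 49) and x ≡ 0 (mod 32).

96

Write x = 47 + 49·k. Then 49·k ≡ 0 − 47 ≡ 17 (mod 32).
Need 49⁻¹ mod 32. Extended Euclid on (32, 17):
32 = 1·17 + 15
17 = 1·15 + 2
15 = 7·2 + 1
2 = 2·1 + 0
Back-substitute:
1 = 15 − 7·2
1 = −7·17 + 8·15
1 = 8·32 − 15·17
49⁻¹ ≡ 17 (mod 32), so k ≡ 17·17 ≡ 1 (mod 32).
x = 47 + 49·1 = 96.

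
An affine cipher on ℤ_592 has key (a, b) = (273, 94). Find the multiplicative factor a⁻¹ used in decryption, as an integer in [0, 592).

193

Run Euclid on (592, 273):
592 = 2·273 + 46
273 = 5·46 + 43
46 = 1·43 + 3
43 = 14·3 + 1
3 = 3·1 + 0
The gcd is 1. Working backward:
1 = 43 − 14·3
1 = −14·46 + 15·43
1 = 15·273 − 89·46
1 = −89·592 + 193·273
So 273·193 ≡ 1 (mod 592).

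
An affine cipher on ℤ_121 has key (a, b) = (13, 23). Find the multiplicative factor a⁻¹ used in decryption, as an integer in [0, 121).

Run Euclid on (121, 13):
121 = 9*13 + 4
13 = 3*4 + 1
4 = 4*1 + 0
gcd = 1, so the inverse exists. Back-substitute:
1 = 13 − 3·4
1 = −3·121 + 28·13
So 13·28 ≡ 1 (mod 121).

28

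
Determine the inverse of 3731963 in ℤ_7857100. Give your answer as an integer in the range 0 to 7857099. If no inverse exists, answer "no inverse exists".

Extended Euclidean algorithm:
7857100 = 2·3731963 + 393174
3731963 = 9·393174 + 193397
393174 = 2·193397 + 6380
193397 = 30·6380 + 1997
6380 = 3·1997 + 389
1997 = 5·389 + 52
389 = 7·52 + 25
52 = 2·25 + 2
25 = 12·2 + 1
2 = 2·1 + 0
The gcd is 1. Working backward:
1 = 25 − 12·2
1 = −12·52 + 25·25
1 = 25·389 − 187·52
1 = −187·1997 + 960·389
1 = 960·6380 − 3067·1997
1 = −3067·193397 + 92970·6380
1 = 92970·393174 − 189007·193397
1 = −189007·3731963 + 1794033·393174
1 = 1794033·7857100 − 3777073·3731963
Thus 3731963·(-3777073) ≡ 1 (mod 7857100); reducing, -3777073 mod 7857100 = 4080027.

4080027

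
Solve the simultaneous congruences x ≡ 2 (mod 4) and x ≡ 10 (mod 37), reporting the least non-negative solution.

Write x = 2 + 4·k. Then 4·k ≡ 10 − 2 ≡ 8 (mod 37).
Need 4⁻¹ mod 37. Extended Euclid on (37, 4):
37 = 9*4 + 1
4 = 4*1 + 0
Back-substitute:
1 = 37 − 9·4
4⁻¹ ≡ 28 (mod 37), so k ≡ 28·8 ≡ 2 (mod 37).
x = 2 + 4·2 = 10.

10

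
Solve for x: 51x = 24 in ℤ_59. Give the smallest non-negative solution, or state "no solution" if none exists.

56

First find gcd(51, 59):
59 = 1*51 + 8
51 = 6*8 + 3
8 = 2*3 + 2
3 = 1*2 + 1
2 = 2*1 + 0
gcd = 1, so a unique solution mod 59 exists.
Back-substitute for the Bézout coefficients:
1 = 3 − 2
1 = −8 + 3·3
1 = 3·51 − 19·8
1 = −19·59 + 22·51
So 51·(22) ≡ 1 (mod 59), giving 51⁻¹ ≡ 22.
x ≡ 51⁻¹·24 ≡ 22·24 ≡ 56 (mod 59).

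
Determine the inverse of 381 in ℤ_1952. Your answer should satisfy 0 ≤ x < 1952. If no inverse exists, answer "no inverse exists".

Run Euclid on (1952, 381):
1952 = 5·381 + 47
381 = 8·47 + 5
47 = 9·5 + 2
5 = 2·2 + 1
2 = 2·1 + 0
gcd = 1, so the inverse exists. Back-substitute:
1 = 5 − 2·2
1 = −2·47 + 19·5
1 = 19·381 − 154·47
1 = −154·1952 + 789·381
So 381·789 ≡ 1 (mod 1952).

789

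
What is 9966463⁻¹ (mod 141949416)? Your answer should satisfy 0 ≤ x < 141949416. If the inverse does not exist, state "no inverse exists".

Apply the Euclidean algorithm to 141949416 and 9966463:
141949416 = 14×9966463 + 2418934
9966463 = 4×2418934 + 290727
2418934 = 8×290727 + 93118
290727 = 3×93118 + 11373
93118 = 8×11373 + 2134
11373 = 5×2134 + 703
2134 = 3×703 + 25
703 = 28×25 + 3
25 = 8×3 + 1
3 = 3×1 + 0
gcd = 1, so the inverse exists. Back-substitute:
1 = 25 − 8·3
1 = −8·703 + 225·25
1 = 225·2134 − 683·703
1 = −683·11373 + 3640·2134
1 = 3640·93118 − 29803·11373
1 = −29803·290727 + 93049·93118
1 = 93049·2418934 − 774195·290727
1 = −774195·9966463 + 3189829·2418934
1 = 3189829·141949416 − 45431801·9966463
Hence 9966463⁻¹ ≡ -45431801 ≡ 96517615 (mod 141949416).

96517615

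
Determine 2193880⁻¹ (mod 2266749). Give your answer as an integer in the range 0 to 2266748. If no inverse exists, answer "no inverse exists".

Apply the Euclidean algorithm to 2266749 and 2193880:
2266749 = 1*2193880 + 72869
2193880 = 30*72869 + 7810
72869 = 9*7810 + 2579
7810 = 3*2579 + 73
2579 = 35*73 + 24
73 = 3*24 + 1
24 = 24*1 + 0
Since gcd(2193880, 2266749) = 1, back-substitute to write 1 as a combination:
1 = 73 − 3·24
1 = −3·2579 + 106·73
1 = 106·7810 − 321·2579
1 = −321·72869 + 2995·7810
1 = 2995·2193880 − 90171·72869
1 = −90171·2266749 + 93166·2193880
So 2193880·93166 ≡ 1 (mod 2266749).

93166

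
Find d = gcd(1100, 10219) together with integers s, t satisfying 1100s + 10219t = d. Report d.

Apply Euclid's algorithm to 10219 and 1100:
10219 = 9×1100 + 319
1100 = 3×319 + 143
319 = 2×143 + 33
143 = 4×33 + 11
33 = 3×11 + 0
gcd(1100, 10219) = 11.
Back-substituting:
11 = 143 − 4·33
11 = −4·319 + 9·143
11 = 9·1100 − 31·319
11 = −31·10219 + 288·1100
So 11 = (-31)·10219 + (288)·1100.

11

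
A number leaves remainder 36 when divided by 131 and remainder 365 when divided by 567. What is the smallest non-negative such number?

20210

Write x = 36 + 131·k. Then 131·k ≡ 365 − 36 ≡ 329 (mod 567).
Need 131⁻¹ mod 567. Extended Euclid on (567, 131):
567 = 4*131 + 43
131 = 3*43 + 2
43 = 21*2 + 1
2 = 2*1 + 0
Back-substitute:
1 = 43 − 21·2
1 = −21·131 + 64·43
1 = 64·567 − 277·131
131⁻¹ ≡ 290 (mod 567), so k ≡ 290·329 ≡ 154 (mod 567).
x = 36 + 131·154 = 20210.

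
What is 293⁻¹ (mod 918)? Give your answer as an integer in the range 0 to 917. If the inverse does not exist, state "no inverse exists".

Apply the Euclidean algorithm to 918 and 293:
918 = 3·293 + 39
293 = 7·39 + 20
39 = 1·20 + 19
20 = 1·19 + 1
19 = 19·1 + 0
gcd = 1, so the inverse exists. Back-substitute:
1 = 20 − 19
1 = −39 + 2·20
1 = 2·293 − 15·39
1 = −15·918 + 47·293
So 293·47 ≡ 1 (mod 918).

47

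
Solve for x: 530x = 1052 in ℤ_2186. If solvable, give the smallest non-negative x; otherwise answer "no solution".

963

First find gcd(530, 2186):
2186 = 4*530 + 66
530 = 8*66 + 2
66 = 33*2 + 0
gcd = 2 and 2 | 1052, so solutions exist. Divide through by 2: 265x ≡ 526 (mod 1093).
Now find 265⁻¹ mod 1093:
1093 = 4*265 + 33
265 = 8*33 + 1
33 = 33*1 + 0
Back-substitute:
1 = 265 − 8·33
1 = −8·1093 + 33·265
So 265⁻¹ ≡ 33 (mod 1093).
Then x ≡ 33·526 ≡ 963 (mod 1093); the smallest non-negative solution is x = 963.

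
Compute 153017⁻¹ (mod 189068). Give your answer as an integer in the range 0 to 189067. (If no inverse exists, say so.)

133933

Run Euclid on (189068, 153017):
189068 = 1·153017 + 36051
153017 = 4·36051 + 8813
36051 = 4·8813 + 799
8813 = 11·799 + 24
799 = 33·24 + 7
24 = 3·7 + 3
7 = 2·3 + 1
3 = 3·1 + 0
Since gcd(153017, 189068) = 1, back-substitute to write 1 as a combination:
1 = 7 − 2·3
1 = −2·24 + 7·7
1 = 7·799 − 233·24
1 = −233·8813 + 2570·799
1 = 2570·36051 − 10513·8813
1 = −10513·153017 + 44622·36051
1 = 44622·189068 − 55135·153017
Thus 153017·(-55135) ≡ 1 (mod 189068); reducing, -55135 mod 189068 = 133933.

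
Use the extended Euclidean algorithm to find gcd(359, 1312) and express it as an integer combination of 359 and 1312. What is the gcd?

Euclidean algorithm:
1312 = 3*359 + 235
359 = 1*235 + 124
235 = 1*124 + 111
124 = 1*111 + 13
111 = 8*13 + 7
13 = 1*7 + 6
7 = 1*6 + 1
6 = 6*1 + 0
gcd(359, 1312) = 1.
Express as a combination:
1 = 7 − 6
1 = −13 + 2·7
1 = 2·111 − 17·13
1 = −17·124 + 19·111
1 = 19·235 − 36·124
1 = −36·359 + 55·235
1 = 55·1312 − 201·359
So 1 = (55)·1312 + (-201)·359.

1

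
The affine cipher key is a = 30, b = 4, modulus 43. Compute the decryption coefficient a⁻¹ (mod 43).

33

Run Euclid on (43, 30):
43 = 1*30 + 13
30 = 2*13 + 4
13 = 3*4 + 1
4 = 4*1 + 0
gcd = 1, so the inverse exists. Back-substitute:
1 = 13 − 3·4
1 = −3·30 + 7·13
1 = 7·43 − 10·30
Thus 30·(-10) ≡ 1 (mod 43); reducing, -10 mod 43 = 33.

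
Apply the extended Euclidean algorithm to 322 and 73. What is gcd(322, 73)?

1

Repeated division:
322 = 4·73 + 30
73 = 2·30 + 13
30 = 2·13 + 4
13 = 3·4 + 1
4 = 4·1 + 0
gcd(322, 73) = 1.
Working backward:
1 = 13 − 3·4
1 = −3·30 + 7·13
1 = 7·73 − 17·30
1 = −17·322 + 75·73
So 1 = (-17)·322 + (75)·73.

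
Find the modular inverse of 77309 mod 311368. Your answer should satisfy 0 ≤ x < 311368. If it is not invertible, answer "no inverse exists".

295157

Apply the Euclidean algorithm to 311368 and 77309:
311368 = 4×77309 + 2132
77309 = 36×2132 + 557
2132 = 3×557 + 461
557 = 1×461 + 96
461 = 4×96 + 77
96 = 1×77 + 19
77 = 4×19 + 1
19 = 19×1 + 0
Since gcd(77309, 311368) = 1, back-substitute to write 1 as a combination:
1 = 77 − 4·19
1 = −4·96 + 5·77
1 = 5·461 − 24·96
1 = −24·557 + 29·461
1 = 29·2132 − 111·557
1 = −111·77309 + 4025·2132
1 = 4025·311368 − 16211·77309
Hence 77309⁻¹ ≡ -16211 ≡ 295157 (mod 311368).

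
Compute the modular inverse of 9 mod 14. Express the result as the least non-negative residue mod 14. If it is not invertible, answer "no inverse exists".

Run Euclid on (14, 9):
14 = 1*9 + 5
9 = 1*5 + 4
5 = 1*4 + 1
4 = 4*1 + 0
gcd = 1, so the inverse exists. Back-substitute:
1 = 5 − 4
1 = −9 + 2·5
1 = 2·14 − 3·9
Thus 9·(-3) ≡ 1 (mod 14); reducing, -3 mod 14 = 11.

11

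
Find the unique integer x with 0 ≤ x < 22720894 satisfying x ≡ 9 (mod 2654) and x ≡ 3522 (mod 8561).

20284531

Write x = 9 + 2654·k. Then 2654·k ≡ 3522 − 9 ≡ 3513 (mod 8561).
Need 2654⁻¹ mod 8561. Extended Euclid on (8561, 2654):
8561 = 3×2654 + 599
2654 = 4×599 + 258
599 = 2×258 + 83
258 = 3×83 + 9
83 = 9×9 + 2
9 = 4×2 + 1
2 = 2×1 + 0
Back-substitute:
1 = 9 − 4·2
1 = −4·83 + 37·9
1 = 37·258 − 115·83
1 = −115·599 + 267·258
1 = 267·2654 − 1183·599
1 = −1183·8561 + 3816·2654
2654⁻¹ ≡ 3816 (mod 8561), so k ≡ 3816·3513 ≡ 7643 (mod 8561).
x = 9 + 2654·7643 = 20284531.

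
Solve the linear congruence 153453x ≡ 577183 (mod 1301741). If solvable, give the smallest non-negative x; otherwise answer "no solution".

First find gcd(153453, 1301741):
1301741 = 8*153453 + 74117
153453 = 2*74117 + 5219
74117 = 14*5219 + 1051
5219 = 4*1051 + 1015
1051 = 1*1015 + 36
1015 = 28*36 + 7
36 = 5*7 + 1
7 = 7*1 + 0
gcd = 1, so a unique solution mod 1301741 exists.
Back-substitute for the Bézout coefficients:
1 = 36 − 5·7
1 = −5·1015 + 141·36
1 = 141·1051 − 146·1015
1 = −146·5219 + 725·1051
1 = 725·74117 − 10296·5219
1 = −10296·153453 + 21317·74117
1 = 21317·1301741 − 180832·153453
So 153453·(-180832) ≡ 1 (mod 1301741), giving 153453⁻¹ ≡ 1120909.
x ≡ 153453⁻¹·577183 ≡ 1120909·577183 ≡ 437124 (mod 1301741).

437124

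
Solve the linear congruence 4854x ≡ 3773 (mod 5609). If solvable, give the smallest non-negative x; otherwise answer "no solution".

1830

First find gcd(4854, 5609):
5609 = 1·4854 + 755
4854 = 6·755 + 324
755 = 2·324 + 107
324 = 3·107 + 3
107 = 35·3 + 2
3 = 1·2 + 1
2 = 2·1 + 0
gcd = 1, so a unique solution mod 5609 exists.
Back-substitute for the Bézout coefficients:
1 = 3 − 2
1 = −107 + 36·3
1 = 36·324 − 109·107
1 = −109·755 + 254·324
1 = 254·4854 − 1633·755
1 = −1633·5609 + 1887·4854
So 4854·(1887) ≡ 1 (mod 5609), giving 4854⁻¹ ≡ 1887.
x ≡ 4854⁻¹·3773 ≡ 1887·3773 ≡ 1830 (mod 5609).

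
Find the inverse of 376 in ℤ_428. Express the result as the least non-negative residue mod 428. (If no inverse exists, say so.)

no inverse exists

Euclidean algorithm on 428, 376:
428 = 1×376 + 52
376 = 7×52 + 12
52 = 4×12 + 4
12 = 3×4 + 0
gcd(376, 428) = 4 ≠ 1, so 376 has no multiplicative inverse modulo 428.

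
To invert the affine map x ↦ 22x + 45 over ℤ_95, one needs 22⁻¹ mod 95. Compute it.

Apply the Euclidean algorithm to 95 and 22:
95 = 4·22 + 7
22 = 3·7 + 1
7 = 7·1 + 0
The gcd is 1. Working backward:
1 = 22 − 3·7
1 = −3·95 + 13·22
So 22·13 ≡ 1 (mod 95).

13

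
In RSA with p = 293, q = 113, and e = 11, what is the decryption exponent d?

φ(n) = (p−1)(q−1) = 292·112 = 32704.
Need d with 11·d ≡ 1 (mod 32704). Apply the extended Euclidean algorithm:
32704 = 2973*11 + 1
11 = 11*1 + 0
Back-substitute:
1 = 32704 − 2973·11
So 11·(-2973) ≡ 1 (mod 32704), hence d ≡ -2973 ≡ 29731 (mod 32704).

29731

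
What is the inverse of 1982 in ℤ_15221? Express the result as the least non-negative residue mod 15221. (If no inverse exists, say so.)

Apply the Euclidean algorithm to 15221 and 1982:
15221 = 7·1982 + 1347
1982 = 1·1347 + 635
1347 = 2·635 + 77
635 = 8·77 + 19
77 = 4·19 + 1
19 = 19·1 + 0
The gcd is 1. Working backward:
1 = 77 − 4·19
1 = −4·635 + 33·77
1 = 33·1347 − 70·635
1 = −70·1982 + 103·1347
1 = 103·15221 − 791·1982
Thus 1982·(-791) ≡ 1 (mod 15221); reducing, -791 mod 15221 = 14430.

14430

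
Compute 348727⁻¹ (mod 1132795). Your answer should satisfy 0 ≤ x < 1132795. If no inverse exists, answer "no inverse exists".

Apply the Euclidean algorithm to 1132795 and 348727:
1132795 = 3·348727 + 86614
348727 = 4·86614 + 2271
86614 = 38·2271 + 316
2271 = 7·316 + 59
316 = 5·59 + 21
59 = 2·21 + 17
21 = 1·17 + 4
17 = 4·4 + 1
4 = 4·1 + 0
Since gcd(348727, 1132795) = 1, back-substitute to write 1 as a combination:
1 = 17 − 4·4
1 = −4·21 + 5·17
1 = 5·59 − 14·21
1 = −14·316 + 75·59
1 = 75·2271 − 539·316
1 = −539·86614 + 20557·2271
1 = 20557·348727 − 82767·86614
1 = −82767·1132795 + 268858·348727
So 348727·268858 ≡ 1 (mod 1132795).

268858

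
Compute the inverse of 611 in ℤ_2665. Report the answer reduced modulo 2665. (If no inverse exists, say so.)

Compute gcd(611, 2665):
2665 = 4*611 + 221
611 = 2*221 + 169
221 = 1*169 + 52
169 = 3*52 + 13
52 = 4*13 + 0
Since gcd = 13 > 1, 611 is not a unit mod 2665.

no inverse exists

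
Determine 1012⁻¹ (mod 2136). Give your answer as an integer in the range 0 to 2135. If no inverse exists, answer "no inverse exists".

Compute gcd(1012, 2136):
2136 = 2·1012 + 112
1012 = 9·112 + 4
112 = 28·4 + 0
Since gcd = 4 > 1, 1012 is not a unit mod 2136.

no inverse exists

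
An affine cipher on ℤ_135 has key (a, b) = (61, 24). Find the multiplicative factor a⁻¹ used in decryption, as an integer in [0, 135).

31

Apply the Euclidean algorithm to 135 and 61:
135 = 2*61 + 13
61 = 4*13 + 9
13 = 1*9 + 4
9 = 2*4 + 1
4 = 4*1 + 0
gcd = 1, so the inverse exists. Back-substitute:
1 = 9 − 2·4
1 = −2·13 + 3·9
1 = 3·61 − 14·13
1 = −14·135 + 31·61
So 61·31 ≡ 1 (mod 135).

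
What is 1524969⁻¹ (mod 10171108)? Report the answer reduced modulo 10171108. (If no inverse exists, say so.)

8288461

Apply the Euclidean algorithm to 10171108 and 1524969:
10171108 = 6×1524969 + 1021294
1524969 = 1×1021294 + 503675
1021294 = 2×503675 + 13944
503675 = 36×13944 + 1691
13944 = 8×1691 + 416
1691 = 4×416 + 27
416 = 15×27 + 11
27 = 2×11 + 5
11 = 2×5 + 1
5 = 5×1 + 0
The gcd is 1. Working backward:
1 = 11 − 2·5
1 = −2·27 + 5·11
1 = 5·416 − 77·27
1 = −77·1691 + 313·416
1 = 313·13944 − 2581·1691
1 = −2581·503675 + 93229·13944
1 = 93229·1021294 − 189039·503675
1 = −189039·1524969 + 282268·1021294
1 = 282268·10171108 − 1882647·1524969
Hence 1524969⁻¹ ≡ -1882647 ≡ 8288461 (mod 10171108).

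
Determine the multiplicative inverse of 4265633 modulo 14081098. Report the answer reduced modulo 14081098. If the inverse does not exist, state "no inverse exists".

692641

Run Euclid on (14081098, 4265633):
14081098 = 3·4265633 + 1284199
4265633 = 3·1284199 + 413036
1284199 = 3·413036 + 45091
413036 = 9·45091 + 7217
45091 = 6·7217 + 1789
7217 = 4·1789 + 61
1789 = 29·61 + 20
61 = 3·20 + 1
20 = 20·1 + 0
gcd = 1, so the inverse exists. Back-substitute:
1 = 61 − 3·20
1 = −3·1789 + 88·61
1 = 88·7217 − 355·1789
1 = −355·45091 + 2218·7217
1 = 2218·413036 − 20317·45091
1 = −20317·1284199 + 63169·413036
1 = 63169·4265633 − 209824·1284199
1 = −209824·14081098 + 692641·4265633
So 4265633·692641 ≡ 1 (mod 14081098).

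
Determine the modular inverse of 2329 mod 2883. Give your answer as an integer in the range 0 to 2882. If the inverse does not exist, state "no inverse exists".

1837

gcd(2883, 2329) by repeated division:
2883 = 1·2329 + 554
2329 = 4·554 + 113
554 = 4·113 + 102
113 = 1·102 + 11
102 = 9·11 + 3
11 = 3·3 + 2
3 = 1·2 + 1
2 = 2·1 + 0
gcd = 1, so the inverse exists. Back-substitute:
1 = 3 − 2
1 = −11 + 4·3
1 = 4·102 − 37·11
1 = −37·113 + 41·102
1 = 41·554 − 201·113
1 = −201·2329 + 845·554
1 = 845·2883 − 1046·2329
So 2329·(-1046) ≡ 1 (mod 2883), and -1046 ≡ 1837 (mod 2883).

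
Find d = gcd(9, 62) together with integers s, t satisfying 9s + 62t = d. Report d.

1

Repeated division:
62 = 6·9 + 8
9 = 1·8 + 1
8 = 8·1 + 0
gcd(9, 62) = 1.
Working backward:
1 = 9 − 8
1 = −62 + 7·9
So 1 = (-1)·62 + (7)·9.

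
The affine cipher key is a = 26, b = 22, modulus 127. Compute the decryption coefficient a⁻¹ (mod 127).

44

Run Euclid on (127, 26):
127 = 4·26 + 23
26 = 1·23 + 3
23 = 7·3 + 2
3 = 1·2 + 1
2 = 2·1 + 0
gcd = 1, so the inverse exists. Back-substitute:
1 = 3 − 2
1 = −23 + 8·3
1 = 8·26 − 9·23
1 = −9·127 + 44·26
So 26·44 ≡ 1 (mod 127).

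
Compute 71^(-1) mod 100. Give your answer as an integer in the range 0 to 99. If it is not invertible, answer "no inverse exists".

gcd(100, 71) by repeated division:
100 = 1×71 + 29
71 = 2×29 + 13
29 = 2×13 + 3
13 = 4×3 + 1
3 = 3×1 + 0
Since gcd(71, 100) = 1, back-substitute to write 1 as a combination:
1 = 13 − 4·3
1 = −4·29 + 9·13
1 = 9·71 − 22·29
1 = −22·100 + 31·71
So 71·31 ≡ 1 (mod 100).

31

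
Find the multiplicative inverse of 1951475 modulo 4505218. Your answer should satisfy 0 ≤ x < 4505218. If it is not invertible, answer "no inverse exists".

2286039

Extended Euclidean algorithm:
4505218 = 2·1951475 + 602268
1951475 = 3·602268 + 144671
602268 = 4·144671 + 23584
144671 = 6·23584 + 3167
23584 = 7·3167 + 1415
3167 = 2·1415 + 337
1415 = 4·337 + 67
337 = 5·67 + 2
67 = 33·2 + 1
2 = 2·1 + 0
The gcd is 1. Working backward:
1 = 67 − 33·2
1 = −33·337 + 166·67
1 = 166·1415 − 697·337
1 = −697·3167 + 1560·1415
1 = 1560·23584 − 11617·3167
1 = −11617·144671 + 71262·23584
1 = 71262·602268 − 296665·144671
1 = −296665·1951475 + 961257·602268
1 = 961257·4505218 − 2219179·1951475
Hence 1951475⁻¹ ≡ -2219179 ≡ 2286039 (mod 4505218).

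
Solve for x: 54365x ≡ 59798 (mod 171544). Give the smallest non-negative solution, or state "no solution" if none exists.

90918

First find gcd(54365, 171544):
171544 = 3*54365 + 8449
54365 = 6*8449 + 3671
8449 = 2*3671 + 1107
3671 = 3*1107 + 350
1107 = 3*350 + 57
350 = 6*57 + 8
57 = 7*8 + 1
8 = 8*1 + 0
gcd = 1, so a unique solution mod 171544 exists.
Back-substitute for the Bézout coefficients:
1 = 57 − 7·8
1 = −7·350 + 43·57
1 = 43·1107 − 136·350
1 = −136·3671 + 451·1107
1 = 451·8449 − 1038·3671
1 = −1038·54365 + 6679·8449
1 = 6679·171544 − 21075·54365
So 54365·(-21075) ≡ 1 (mod 171544), giving 54365⁻¹ ≡ 150469.
x ≡ 54365⁻¹·59798 ≡ 150469·59798 ≡ 90918 (mod 171544).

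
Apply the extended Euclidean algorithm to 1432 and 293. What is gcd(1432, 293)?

Apply Euclid's algorithm to 1432 and 293:
1432 = 4·293 + 260
293 = 1·260 + 33
260 = 7·33 + 29
33 = 1·29 + 4
29 = 7·4 + 1
4 = 4·1 + 0
gcd(1432, 293) = 1.
Working backward:
1 = 29 − 7·4
1 = −7·33 + 8·29
1 = 8·260 − 63·33
1 = −63·293 + 71·260
1 = 71·1432 − 347·293
So 1 = (71)·1432 + (-347)·293.

1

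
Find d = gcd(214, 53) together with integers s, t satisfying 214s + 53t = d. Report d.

Repeated division:
214 = 4*53 + 2
53 = 26*2 + 1
2 = 2*1 + 0
gcd(214, 53) = 1.
Express as a combination:
1 = 53 − 26·2
1 = −26·214 + 105·53
So 1 = (-26)·214 + (105)·53.

1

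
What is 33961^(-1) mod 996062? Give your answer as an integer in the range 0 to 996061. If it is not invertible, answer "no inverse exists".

Apply the Euclidean algorithm to 996062 and 33961:
996062 = 29*33961 + 11193
33961 = 3*11193 + 382
11193 = 29*382 + 115
382 = 3*115 + 37
115 = 3*37 + 4
37 = 9*4 + 1
4 = 4*1 + 0
gcd = 1, so the inverse exists. Back-substitute:
1 = 37 − 9·4
1 = −9·115 + 28·37
1 = 28·382 − 93·115
1 = −93·11193 + 2725·382
1 = 2725·33961 − 8268·11193
1 = −8268·996062 + 242497·33961
So 33961·242497 ≡ 1 (mod 996062).

242497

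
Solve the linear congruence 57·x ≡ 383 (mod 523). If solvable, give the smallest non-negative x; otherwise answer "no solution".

126

First find gcd(57, 523):
523 = 9×57 + 10
57 = 5×10 + 7
10 = 1×7 + 3
7 = 2×3 + 1
3 = 3×1 + 0
gcd = 1, so a unique solution mod 523 exists.
Back-substitute for the Bézout coefficients:
1 = 7 − 2·3
1 = −2·10 + 3·7
1 = 3·57 − 17·10
1 = −17·523 + 156·57
So 57·(156) ≡ 1 (mod 523), giving 57⁻¹ ≡ 156.
x ≡ 57⁻¹·383 ≡ 156·383 ≡ 126 (mod 523).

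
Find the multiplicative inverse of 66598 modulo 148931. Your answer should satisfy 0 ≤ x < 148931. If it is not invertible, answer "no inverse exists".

gcd(148931, 66598) by repeated division:
148931 = 2·66598 + 15735
66598 = 4·15735 + 3658
15735 = 4·3658 + 1103
3658 = 3·1103 + 349
1103 = 3·349 + 56
349 = 6·56 + 13
56 = 4·13 + 4
13 = 3·4 + 1
4 = 4·1 + 0
gcd = 1, so the inverse exists. Back-substitute:
1 = 13 − 3·4
1 = −3·56 + 13·13
1 = 13·349 − 81·56
1 = −81·1103 + 256·349
1 = 256·3658 − 849·1103
1 = −849·15735 + 3652·3658
1 = 3652·66598 − 15457·15735
1 = −15457·148931 + 34566·66598
So 66598·34566 ≡ 1 (mod 148931).

34566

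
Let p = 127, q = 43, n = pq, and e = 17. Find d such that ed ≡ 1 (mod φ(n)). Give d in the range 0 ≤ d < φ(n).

φ(n) = (p−1)(q−1) = 126·42 = 5292.
Need d with 17·d ≡ 1 (mod 5292). Apply the extended Euclidean algorithm:
5292 = 311×17 + 5
17 = 3×5 + 2
5 = 2×2 + 1
2 = 2×1 + 0
Back-substitute:
1 = 5 − 2·2
1 = −2·17 + 7·5
1 = 7·5292 − 2179·17
So 17·(-2179) ≡ 1 (mod 5292), hence d ≡ -2179 ≡ 3113 (mod 5292).

3113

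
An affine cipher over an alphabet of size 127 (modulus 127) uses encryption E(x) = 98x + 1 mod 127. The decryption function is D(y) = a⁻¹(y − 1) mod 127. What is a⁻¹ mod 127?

Apply the Euclidean algorithm to 127 and 98:
127 = 1×98 + 29
98 = 3×29 + 11
29 = 2×11 + 7
11 = 1×7 + 4
7 = 1×4 + 3
4 = 1×3 + 1
3 = 3×1 + 0
The gcd is 1. Working backward:
1 = 4 − 3
1 = −7 + 2·4
1 = 2·11 − 3·7
1 = −3·29 + 8·11
1 = 8·98 − 27·29
1 = −27·127 + 35·98
So 98·35 ≡ 1 (mod 127).

35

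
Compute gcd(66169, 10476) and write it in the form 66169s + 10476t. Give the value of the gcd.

Repeated division:
66169 = 6*10476 + 3313
10476 = 3*3313 + 537
3313 = 6*537 + 91
537 = 5*91 + 82
91 = 1*82 + 9
82 = 9*9 + 1
9 = 9*1 + 0
gcd(66169, 10476) = 1.
Working backward:
1 = 82 − 9·9
1 = −9·91 + 10·82
1 = 10·537 − 59·91
1 = −59·3313 + 364·537
1 = 364·10476 − 1151·3313
1 = −1151·66169 + 7270·10476
So 1 = (-1151)·66169 + (7270)·10476.

1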